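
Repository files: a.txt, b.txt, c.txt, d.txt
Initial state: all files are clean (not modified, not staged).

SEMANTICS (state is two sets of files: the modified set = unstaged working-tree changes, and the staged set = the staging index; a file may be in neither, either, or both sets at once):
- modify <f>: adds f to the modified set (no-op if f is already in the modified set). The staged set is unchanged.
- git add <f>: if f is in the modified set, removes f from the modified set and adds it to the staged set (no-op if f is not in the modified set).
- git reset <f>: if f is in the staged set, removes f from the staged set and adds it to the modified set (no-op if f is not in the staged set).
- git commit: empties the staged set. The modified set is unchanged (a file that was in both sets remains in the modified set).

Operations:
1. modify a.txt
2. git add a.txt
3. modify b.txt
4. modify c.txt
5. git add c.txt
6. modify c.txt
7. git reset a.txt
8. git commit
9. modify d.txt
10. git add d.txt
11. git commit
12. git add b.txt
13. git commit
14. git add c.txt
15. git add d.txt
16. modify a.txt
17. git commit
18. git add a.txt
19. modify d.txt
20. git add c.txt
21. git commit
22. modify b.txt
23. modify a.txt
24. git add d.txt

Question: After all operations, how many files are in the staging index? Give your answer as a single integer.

Answer: 1

Derivation:
After op 1 (modify a.txt): modified={a.txt} staged={none}
After op 2 (git add a.txt): modified={none} staged={a.txt}
After op 3 (modify b.txt): modified={b.txt} staged={a.txt}
After op 4 (modify c.txt): modified={b.txt, c.txt} staged={a.txt}
After op 5 (git add c.txt): modified={b.txt} staged={a.txt, c.txt}
After op 6 (modify c.txt): modified={b.txt, c.txt} staged={a.txt, c.txt}
After op 7 (git reset a.txt): modified={a.txt, b.txt, c.txt} staged={c.txt}
After op 8 (git commit): modified={a.txt, b.txt, c.txt} staged={none}
After op 9 (modify d.txt): modified={a.txt, b.txt, c.txt, d.txt} staged={none}
After op 10 (git add d.txt): modified={a.txt, b.txt, c.txt} staged={d.txt}
After op 11 (git commit): modified={a.txt, b.txt, c.txt} staged={none}
After op 12 (git add b.txt): modified={a.txt, c.txt} staged={b.txt}
After op 13 (git commit): modified={a.txt, c.txt} staged={none}
After op 14 (git add c.txt): modified={a.txt} staged={c.txt}
After op 15 (git add d.txt): modified={a.txt} staged={c.txt}
After op 16 (modify a.txt): modified={a.txt} staged={c.txt}
After op 17 (git commit): modified={a.txt} staged={none}
After op 18 (git add a.txt): modified={none} staged={a.txt}
After op 19 (modify d.txt): modified={d.txt} staged={a.txt}
After op 20 (git add c.txt): modified={d.txt} staged={a.txt}
After op 21 (git commit): modified={d.txt} staged={none}
After op 22 (modify b.txt): modified={b.txt, d.txt} staged={none}
After op 23 (modify a.txt): modified={a.txt, b.txt, d.txt} staged={none}
After op 24 (git add d.txt): modified={a.txt, b.txt} staged={d.txt}
Final staged set: {d.txt} -> count=1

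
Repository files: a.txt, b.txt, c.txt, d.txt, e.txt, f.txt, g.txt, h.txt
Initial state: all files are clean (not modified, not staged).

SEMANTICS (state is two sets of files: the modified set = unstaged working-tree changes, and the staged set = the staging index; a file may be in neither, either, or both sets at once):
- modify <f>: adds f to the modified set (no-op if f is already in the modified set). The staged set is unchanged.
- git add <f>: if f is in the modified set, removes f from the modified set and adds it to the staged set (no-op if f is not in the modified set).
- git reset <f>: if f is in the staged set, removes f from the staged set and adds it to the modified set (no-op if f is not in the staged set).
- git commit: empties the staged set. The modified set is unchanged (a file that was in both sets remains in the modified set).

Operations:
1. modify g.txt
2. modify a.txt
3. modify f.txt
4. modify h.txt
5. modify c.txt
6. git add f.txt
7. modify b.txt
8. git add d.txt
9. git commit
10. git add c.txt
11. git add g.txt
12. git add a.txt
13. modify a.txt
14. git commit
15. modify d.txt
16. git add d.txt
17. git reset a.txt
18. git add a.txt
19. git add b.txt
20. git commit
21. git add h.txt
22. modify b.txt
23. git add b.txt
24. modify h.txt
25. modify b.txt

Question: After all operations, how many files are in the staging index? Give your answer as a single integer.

Answer: 2

Derivation:
After op 1 (modify g.txt): modified={g.txt} staged={none}
After op 2 (modify a.txt): modified={a.txt, g.txt} staged={none}
After op 3 (modify f.txt): modified={a.txt, f.txt, g.txt} staged={none}
After op 4 (modify h.txt): modified={a.txt, f.txt, g.txt, h.txt} staged={none}
After op 5 (modify c.txt): modified={a.txt, c.txt, f.txt, g.txt, h.txt} staged={none}
After op 6 (git add f.txt): modified={a.txt, c.txt, g.txt, h.txt} staged={f.txt}
After op 7 (modify b.txt): modified={a.txt, b.txt, c.txt, g.txt, h.txt} staged={f.txt}
After op 8 (git add d.txt): modified={a.txt, b.txt, c.txt, g.txt, h.txt} staged={f.txt}
After op 9 (git commit): modified={a.txt, b.txt, c.txt, g.txt, h.txt} staged={none}
After op 10 (git add c.txt): modified={a.txt, b.txt, g.txt, h.txt} staged={c.txt}
After op 11 (git add g.txt): modified={a.txt, b.txt, h.txt} staged={c.txt, g.txt}
After op 12 (git add a.txt): modified={b.txt, h.txt} staged={a.txt, c.txt, g.txt}
After op 13 (modify a.txt): modified={a.txt, b.txt, h.txt} staged={a.txt, c.txt, g.txt}
After op 14 (git commit): modified={a.txt, b.txt, h.txt} staged={none}
After op 15 (modify d.txt): modified={a.txt, b.txt, d.txt, h.txt} staged={none}
After op 16 (git add d.txt): modified={a.txt, b.txt, h.txt} staged={d.txt}
After op 17 (git reset a.txt): modified={a.txt, b.txt, h.txt} staged={d.txt}
After op 18 (git add a.txt): modified={b.txt, h.txt} staged={a.txt, d.txt}
After op 19 (git add b.txt): modified={h.txt} staged={a.txt, b.txt, d.txt}
After op 20 (git commit): modified={h.txt} staged={none}
After op 21 (git add h.txt): modified={none} staged={h.txt}
After op 22 (modify b.txt): modified={b.txt} staged={h.txt}
After op 23 (git add b.txt): modified={none} staged={b.txt, h.txt}
After op 24 (modify h.txt): modified={h.txt} staged={b.txt, h.txt}
After op 25 (modify b.txt): modified={b.txt, h.txt} staged={b.txt, h.txt}
Final staged set: {b.txt, h.txt} -> count=2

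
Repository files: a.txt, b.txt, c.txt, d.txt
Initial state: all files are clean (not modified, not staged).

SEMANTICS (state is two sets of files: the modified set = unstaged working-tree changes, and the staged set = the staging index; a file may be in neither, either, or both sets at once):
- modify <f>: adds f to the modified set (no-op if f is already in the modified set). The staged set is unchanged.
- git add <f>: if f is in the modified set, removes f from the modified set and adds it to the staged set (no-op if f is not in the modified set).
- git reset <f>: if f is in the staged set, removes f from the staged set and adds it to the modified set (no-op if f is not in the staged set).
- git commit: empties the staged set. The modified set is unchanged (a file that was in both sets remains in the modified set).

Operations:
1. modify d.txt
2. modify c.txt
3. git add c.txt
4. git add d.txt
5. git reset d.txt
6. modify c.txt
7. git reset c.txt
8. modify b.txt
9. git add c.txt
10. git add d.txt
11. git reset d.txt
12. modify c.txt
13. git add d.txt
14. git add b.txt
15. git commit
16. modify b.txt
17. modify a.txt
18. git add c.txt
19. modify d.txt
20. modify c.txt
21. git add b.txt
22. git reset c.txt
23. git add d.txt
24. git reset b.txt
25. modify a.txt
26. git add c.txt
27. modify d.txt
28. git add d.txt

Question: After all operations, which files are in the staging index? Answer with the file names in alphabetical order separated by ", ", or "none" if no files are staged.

Answer: c.txt, d.txt

Derivation:
After op 1 (modify d.txt): modified={d.txt} staged={none}
After op 2 (modify c.txt): modified={c.txt, d.txt} staged={none}
After op 3 (git add c.txt): modified={d.txt} staged={c.txt}
After op 4 (git add d.txt): modified={none} staged={c.txt, d.txt}
After op 5 (git reset d.txt): modified={d.txt} staged={c.txt}
After op 6 (modify c.txt): modified={c.txt, d.txt} staged={c.txt}
After op 7 (git reset c.txt): modified={c.txt, d.txt} staged={none}
After op 8 (modify b.txt): modified={b.txt, c.txt, d.txt} staged={none}
After op 9 (git add c.txt): modified={b.txt, d.txt} staged={c.txt}
After op 10 (git add d.txt): modified={b.txt} staged={c.txt, d.txt}
After op 11 (git reset d.txt): modified={b.txt, d.txt} staged={c.txt}
After op 12 (modify c.txt): modified={b.txt, c.txt, d.txt} staged={c.txt}
After op 13 (git add d.txt): modified={b.txt, c.txt} staged={c.txt, d.txt}
After op 14 (git add b.txt): modified={c.txt} staged={b.txt, c.txt, d.txt}
After op 15 (git commit): modified={c.txt} staged={none}
After op 16 (modify b.txt): modified={b.txt, c.txt} staged={none}
After op 17 (modify a.txt): modified={a.txt, b.txt, c.txt} staged={none}
After op 18 (git add c.txt): modified={a.txt, b.txt} staged={c.txt}
After op 19 (modify d.txt): modified={a.txt, b.txt, d.txt} staged={c.txt}
After op 20 (modify c.txt): modified={a.txt, b.txt, c.txt, d.txt} staged={c.txt}
After op 21 (git add b.txt): modified={a.txt, c.txt, d.txt} staged={b.txt, c.txt}
After op 22 (git reset c.txt): modified={a.txt, c.txt, d.txt} staged={b.txt}
After op 23 (git add d.txt): modified={a.txt, c.txt} staged={b.txt, d.txt}
After op 24 (git reset b.txt): modified={a.txt, b.txt, c.txt} staged={d.txt}
After op 25 (modify a.txt): modified={a.txt, b.txt, c.txt} staged={d.txt}
After op 26 (git add c.txt): modified={a.txt, b.txt} staged={c.txt, d.txt}
After op 27 (modify d.txt): modified={a.txt, b.txt, d.txt} staged={c.txt, d.txt}
After op 28 (git add d.txt): modified={a.txt, b.txt} staged={c.txt, d.txt}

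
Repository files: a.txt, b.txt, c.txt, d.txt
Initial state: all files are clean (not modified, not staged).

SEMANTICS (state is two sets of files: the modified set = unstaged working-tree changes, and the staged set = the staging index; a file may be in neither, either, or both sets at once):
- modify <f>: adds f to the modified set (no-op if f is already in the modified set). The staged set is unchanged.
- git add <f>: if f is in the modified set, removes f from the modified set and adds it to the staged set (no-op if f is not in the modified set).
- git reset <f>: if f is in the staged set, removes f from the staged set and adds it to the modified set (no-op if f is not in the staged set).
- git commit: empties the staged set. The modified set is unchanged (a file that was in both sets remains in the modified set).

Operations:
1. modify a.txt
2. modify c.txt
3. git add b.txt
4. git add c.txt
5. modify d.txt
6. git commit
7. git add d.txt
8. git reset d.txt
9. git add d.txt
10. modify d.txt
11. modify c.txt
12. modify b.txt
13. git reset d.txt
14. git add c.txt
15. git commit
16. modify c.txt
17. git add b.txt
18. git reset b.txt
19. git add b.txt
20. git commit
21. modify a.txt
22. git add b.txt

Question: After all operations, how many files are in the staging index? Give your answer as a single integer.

Answer: 0

Derivation:
After op 1 (modify a.txt): modified={a.txt} staged={none}
After op 2 (modify c.txt): modified={a.txt, c.txt} staged={none}
After op 3 (git add b.txt): modified={a.txt, c.txt} staged={none}
After op 4 (git add c.txt): modified={a.txt} staged={c.txt}
After op 5 (modify d.txt): modified={a.txt, d.txt} staged={c.txt}
After op 6 (git commit): modified={a.txt, d.txt} staged={none}
After op 7 (git add d.txt): modified={a.txt} staged={d.txt}
After op 8 (git reset d.txt): modified={a.txt, d.txt} staged={none}
After op 9 (git add d.txt): modified={a.txt} staged={d.txt}
After op 10 (modify d.txt): modified={a.txt, d.txt} staged={d.txt}
After op 11 (modify c.txt): modified={a.txt, c.txt, d.txt} staged={d.txt}
After op 12 (modify b.txt): modified={a.txt, b.txt, c.txt, d.txt} staged={d.txt}
After op 13 (git reset d.txt): modified={a.txt, b.txt, c.txt, d.txt} staged={none}
After op 14 (git add c.txt): modified={a.txt, b.txt, d.txt} staged={c.txt}
After op 15 (git commit): modified={a.txt, b.txt, d.txt} staged={none}
After op 16 (modify c.txt): modified={a.txt, b.txt, c.txt, d.txt} staged={none}
After op 17 (git add b.txt): modified={a.txt, c.txt, d.txt} staged={b.txt}
After op 18 (git reset b.txt): modified={a.txt, b.txt, c.txt, d.txt} staged={none}
After op 19 (git add b.txt): modified={a.txt, c.txt, d.txt} staged={b.txt}
After op 20 (git commit): modified={a.txt, c.txt, d.txt} staged={none}
After op 21 (modify a.txt): modified={a.txt, c.txt, d.txt} staged={none}
After op 22 (git add b.txt): modified={a.txt, c.txt, d.txt} staged={none}
Final staged set: {none} -> count=0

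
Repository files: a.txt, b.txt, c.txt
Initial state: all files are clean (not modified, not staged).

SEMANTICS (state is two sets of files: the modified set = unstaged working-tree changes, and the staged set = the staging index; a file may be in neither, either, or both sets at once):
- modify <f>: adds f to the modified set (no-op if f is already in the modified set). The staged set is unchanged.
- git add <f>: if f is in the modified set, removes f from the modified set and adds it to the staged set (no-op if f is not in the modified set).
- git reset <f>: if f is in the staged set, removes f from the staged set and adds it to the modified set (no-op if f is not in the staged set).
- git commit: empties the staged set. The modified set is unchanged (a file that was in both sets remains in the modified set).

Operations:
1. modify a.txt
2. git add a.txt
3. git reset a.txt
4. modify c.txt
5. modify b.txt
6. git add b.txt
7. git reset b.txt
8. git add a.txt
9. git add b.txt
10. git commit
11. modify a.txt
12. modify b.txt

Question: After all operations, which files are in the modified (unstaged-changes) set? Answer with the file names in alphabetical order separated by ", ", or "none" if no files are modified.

After op 1 (modify a.txt): modified={a.txt} staged={none}
After op 2 (git add a.txt): modified={none} staged={a.txt}
After op 3 (git reset a.txt): modified={a.txt} staged={none}
After op 4 (modify c.txt): modified={a.txt, c.txt} staged={none}
After op 5 (modify b.txt): modified={a.txt, b.txt, c.txt} staged={none}
After op 6 (git add b.txt): modified={a.txt, c.txt} staged={b.txt}
After op 7 (git reset b.txt): modified={a.txt, b.txt, c.txt} staged={none}
After op 8 (git add a.txt): modified={b.txt, c.txt} staged={a.txt}
After op 9 (git add b.txt): modified={c.txt} staged={a.txt, b.txt}
After op 10 (git commit): modified={c.txt} staged={none}
After op 11 (modify a.txt): modified={a.txt, c.txt} staged={none}
After op 12 (modify b.txt): modified={a.txt, b.txt, c.txt} staged={none}

Answer: a.txt, b.txt, c.txt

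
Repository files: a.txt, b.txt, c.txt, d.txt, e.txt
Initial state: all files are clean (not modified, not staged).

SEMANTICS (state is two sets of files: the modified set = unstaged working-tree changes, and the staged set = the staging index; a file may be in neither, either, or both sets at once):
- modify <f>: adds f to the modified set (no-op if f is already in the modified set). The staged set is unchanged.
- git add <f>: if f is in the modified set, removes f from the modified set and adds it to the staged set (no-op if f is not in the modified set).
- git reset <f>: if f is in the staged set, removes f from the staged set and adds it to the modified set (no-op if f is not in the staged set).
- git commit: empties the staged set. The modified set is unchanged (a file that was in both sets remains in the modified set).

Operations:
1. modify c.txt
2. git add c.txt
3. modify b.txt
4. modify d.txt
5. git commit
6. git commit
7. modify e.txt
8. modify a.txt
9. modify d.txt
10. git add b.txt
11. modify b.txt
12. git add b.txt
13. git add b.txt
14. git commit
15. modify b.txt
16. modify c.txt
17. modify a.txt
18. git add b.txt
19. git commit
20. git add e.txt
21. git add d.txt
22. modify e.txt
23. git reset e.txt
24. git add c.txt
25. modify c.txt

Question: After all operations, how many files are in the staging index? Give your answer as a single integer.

Answer: 2

Derivation:
After op 1 (modify c.txt): modified={c.txt} staged={none}
After op 2 (git add c.txt): modified={none} staged={c.txt}
After op 3 (modify b.txt): modified={b.txt} staged={c.txt}
After op 4 (modify d.txt): modified={b.txt, d.txt} staged={c.txt}
After op 5 (git commit): modified={b.txt, d.txt} staged={none}
After op 6 (git commit): modified={b.txt, d.txt} staged={none}
After op 7 (modify e.txt): modified={b.txt, d.txt, e.txt} staged={none}
After op 8 (modify a.txt): modified={a.txt, b.txt, d.txt, e.txt} staged={none}
After op 9 (modify d.txt): modified={a.txt, b.txt, d.txt, e.txt} staged={none}
After op 10 (git add b.txt): modified={a.txt, d.txt, e.txt} staged={b.txt}
After op 11 (modify b.txt): modified={a.txt, b.txt, d.txt, e.txt} staged={b.txt}
After op 12 (git add b.txt): modified={a.txt, d.txt, e.txt} staged={b.txt}
After op 13 (git add b.txt): modified={a.txt, d.txt, e.txt} staged={b.txt}
After op 14 (git commit): modified={a.txt, d.txt, e.txt} staged={none}
After op 15 (modify b.txt): modified={a.txt, b.txt, d.txt, e.txt} staged={none}
After op 16 (modify c.txt): modified={a.txt, b.txt, c.txt, d.txt, e.txt} staged={none}
After op 17 (modify a.txt): modified={a.txt, b.txt, c.txt, d.txt, e.txt} staged={none}
After op 18 (git add b.txt): modified={a.txt, c.txt, d.txt, e.txt} staged={b.txt}
After op 19 (git commit): modified={a.txt, c.txt, d.txt, e.txt} staged={none}
After op 20 (git add e.txt): modified={a.txt, c.txt, d.txt} staged={e.txt}
After op 21 (git add d.txt): modified={a.txt, c.txt} staged={d.txt, e.txt}
After op 22 (modify e.txt): modified={a.txt, c.txt, e.txt} staged={d.txt, e.txt}
After op 23 (git reset e.txt): modified={a.txt, c.txt, e.txt} staged={d.txt}
After op 24 (git add c.txt): modified={a.txt, e.txt} staged={c.txt, d.txt}
After op 25 (modify c.txt): modified={a.txt, c.txt, e.txt} staged={c.txt, d.txt}
Final staged set: {c.txt, d.txt} -> count=2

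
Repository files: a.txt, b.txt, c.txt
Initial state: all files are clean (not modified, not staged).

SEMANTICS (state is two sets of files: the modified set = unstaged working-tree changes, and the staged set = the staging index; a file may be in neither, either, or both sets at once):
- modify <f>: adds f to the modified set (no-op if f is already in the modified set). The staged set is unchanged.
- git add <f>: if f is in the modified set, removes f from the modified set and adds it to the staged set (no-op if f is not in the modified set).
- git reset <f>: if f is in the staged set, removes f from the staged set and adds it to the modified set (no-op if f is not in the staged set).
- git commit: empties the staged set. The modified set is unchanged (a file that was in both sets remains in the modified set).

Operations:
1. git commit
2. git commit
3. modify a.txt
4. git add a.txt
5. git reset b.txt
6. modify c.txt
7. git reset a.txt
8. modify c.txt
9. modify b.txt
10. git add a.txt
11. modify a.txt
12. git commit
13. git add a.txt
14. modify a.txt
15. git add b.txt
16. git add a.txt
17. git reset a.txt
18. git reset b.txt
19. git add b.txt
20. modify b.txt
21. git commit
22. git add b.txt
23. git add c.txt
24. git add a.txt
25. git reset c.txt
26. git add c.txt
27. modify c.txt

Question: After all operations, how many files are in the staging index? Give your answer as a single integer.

Answer: 3

Derivation:
After op 1 (git commit): modified={none} staged={none}
After op 2 (git commit): modified={none} staged={none}
After op 3 (modify a.txt): modified={a.txt} staged={none}
After op 4 (git add a.txt): modified={none} staged={a.txt}
After op 5 (git reset b.txt): modified={none} staged={a.txt}
After op 6 (modify c.txt): modified={c.txt} staged={a.txt}
After op 7 (git reset a.txt): modified={a.txt, c.txt} staged={none}
After op 8 (modify c.txt): modified={a.txt, c.txt} staged={none}
After op 9 (modify b.txt): modified={a.txt, b.txt, c.txt} staged={none}
After op 10 (git add a.txt): modified={b.txt, c.txt} staged={a.txt}
After op 11 (modify a.txt): modified={a.txt, b.txt, c.txt} staged={a.txt}
After op 12 (git commit): modified={a.txt, b.txt, c.txt} staged={none}
After op 13 (git add a.txt): modified={b.txt, c.txt} staged={a.txt}
After op 14 (modify a.txt): modified={a.txt, b.txt, c.txt} staged={a.txt}
After op 15 (git add b.txt): modified={a.txt, c.txt} staged={a.txt, b.txt}
After op 16 (git add a.txt): modified={c.txt} staged={a.txt, b.txt}
After op 17 (git reset a.txt): modified={a.txt, c.txt} staged={b.txt}
After op 18 (git reset b.txt): modified={a.txt, b.txt, c.txt} staged={none}
After op 19 (git add b.txt): modified={a.txt, c.txt} staged={b.txt}
After op 20 (modify b.txt): modified={a.txt, b.txt, c.txt} staged={b.txt}
After op 21 (git commit): modified={a.txt, b.txt, c.txt} staged={none}
After op 22 (git add b.txt): modified={a.txt, c.txt} staged={b.txt}
After op 23 (git add c.txt): modified={a.txt} staged={b.txt, c.txt}
After op 24 (git add a.txt): modified={none} staged={a.txt, b.txt, c.txt}
After op 25 (git reset c.txt): modified={c.txt} staged={a.txt, b.txt}
After op 26 (git add c.txt): modified={none} staged={a.txt, b.txt, c.txt}
After op 27 (modify c.txt): modified={c.txt} staged={a.txt, b.txt, c.txt}
Final staged set: {a.txt, b.txt, c.txt} -> count=3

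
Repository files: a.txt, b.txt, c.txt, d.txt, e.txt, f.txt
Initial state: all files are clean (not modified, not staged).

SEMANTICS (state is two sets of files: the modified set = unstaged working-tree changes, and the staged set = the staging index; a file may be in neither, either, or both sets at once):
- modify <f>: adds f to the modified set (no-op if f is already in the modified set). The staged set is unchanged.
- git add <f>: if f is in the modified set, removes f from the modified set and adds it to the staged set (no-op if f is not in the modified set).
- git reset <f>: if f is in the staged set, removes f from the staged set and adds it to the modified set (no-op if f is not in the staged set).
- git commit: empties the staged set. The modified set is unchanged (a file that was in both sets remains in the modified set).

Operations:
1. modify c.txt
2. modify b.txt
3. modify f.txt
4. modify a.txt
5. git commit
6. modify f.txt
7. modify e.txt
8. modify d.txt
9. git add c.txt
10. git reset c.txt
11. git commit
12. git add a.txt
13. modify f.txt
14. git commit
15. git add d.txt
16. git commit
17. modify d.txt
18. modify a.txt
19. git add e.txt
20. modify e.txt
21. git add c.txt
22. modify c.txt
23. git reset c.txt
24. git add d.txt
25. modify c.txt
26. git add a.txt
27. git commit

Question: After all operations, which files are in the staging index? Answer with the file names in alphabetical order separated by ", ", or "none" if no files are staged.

Answer: none

Derivation:
After op 1 (modify c.txt): modified={c.txt} staged={none}
After op 2 (modify b.txt): modified={b.txt, c.txt} staged={none}
After op 3 (modify f.txt): modified={b.txt, c.txt, f.txt} staged={none}
After op 4 (modify a.txt): modified={a.txt, b.txt, c.txt, f.txt} staged={none}
After op 5 (git commit): modified={a.txt, b.txt, c.txt, f.txt} staged={none}
After op 6 (modify f.txt): modified={a.txt, b.txt, c.txt, f.txt} staged={none}
After op 7 (modify e.txt): modified={a.txt, b.txt, c.txt, e.txt, f.txt} staged={none}
After op 8 (modify d.txt): modified={a.txt, b.txt, c.txt, d.txt, e.txt, f.txt} staged={none}
After op 9 (git add c.txt): modified={a.txt, b.txt, d.txt, e.txt, f.txt} staged={c.txt}
After op 10 (git reset c.txt): modified={a.txt, b.txt, c.txt, d.txt, e.txt, f.txt} staged={none}
After op 11 (git commit): modified={a.txt, b.txt, c.txt, d.txt, e.txt, f.txt} staged={none}
After op 12 (git add a.txt): modified={b.txt, c.txt, d.txt, e.txt, f.txt} staged={a.txt}
After op 13 (modify f.txt): modified={b.txt, c.txt, d.txt, e.txt, f.txt} staged={a.txt}
After op 14 (git commit): modified={b.txt, c.txt, d.txt, e.txt, f.txt} staged={none}
After op 15 (git add d.txt): modified={b.txt, c.txt, e.txt, f.txt} staged={d.txt}
After op 16 (git commit): modified={b.txt, c.txt, e.txt, f.txt} staged={none}
After op 17 (modify d.txt): modified={b.txt, c.txt, d.txt, e.txt, f.txt} staged={none}
After op 18 (modify a.txt): modified={a.txt, b.txt, c.txt, d.txt, e.txt, f.txt} staged={none}
After op 19 (git add e.txt): modified={a.txt, b.txt, c.txt, d.txt, f.txt} staged={e.txt}
After op 20 (modify e.txt): modified={a.txt, b.txt, c.txt, d.txt, e.txt, f.txt} staged={e.txt}
After op 21 (git add c.txt): modified={a.txt, b.txt, d.txt, e.txt, f.txt} staged={c.txt, e.txt}
After op 22 (modify c.txt): modified={a.txt, b.txt, c.txt, d.txt, e.txt, f.txt} staged={c.txt, e.txt}
After op 23 (git reset c.txt): modified={a.txt, b.txt, c.txt, d.txt, e.txt, f.txt} staged={e.txt}
After op 24 (git add d.txt): modified={a.txt, b.txt, c.txt, e.txt, f.txt} staged={d.txt, e.txt}
After op 25 (modify c.txt): modified={a.txt, b.txt, c.txt, e.txt, f.txt} staged={d.txt, e.txt}
After op 26 (git add a.txt): modified={b.txt, c.txt, e.txt, f.txt} staged={a.txt, d.txt, e.txt}
After op 27 (git commit): modified={b.txt, c.txt, e.txt, f.txt} staged={none}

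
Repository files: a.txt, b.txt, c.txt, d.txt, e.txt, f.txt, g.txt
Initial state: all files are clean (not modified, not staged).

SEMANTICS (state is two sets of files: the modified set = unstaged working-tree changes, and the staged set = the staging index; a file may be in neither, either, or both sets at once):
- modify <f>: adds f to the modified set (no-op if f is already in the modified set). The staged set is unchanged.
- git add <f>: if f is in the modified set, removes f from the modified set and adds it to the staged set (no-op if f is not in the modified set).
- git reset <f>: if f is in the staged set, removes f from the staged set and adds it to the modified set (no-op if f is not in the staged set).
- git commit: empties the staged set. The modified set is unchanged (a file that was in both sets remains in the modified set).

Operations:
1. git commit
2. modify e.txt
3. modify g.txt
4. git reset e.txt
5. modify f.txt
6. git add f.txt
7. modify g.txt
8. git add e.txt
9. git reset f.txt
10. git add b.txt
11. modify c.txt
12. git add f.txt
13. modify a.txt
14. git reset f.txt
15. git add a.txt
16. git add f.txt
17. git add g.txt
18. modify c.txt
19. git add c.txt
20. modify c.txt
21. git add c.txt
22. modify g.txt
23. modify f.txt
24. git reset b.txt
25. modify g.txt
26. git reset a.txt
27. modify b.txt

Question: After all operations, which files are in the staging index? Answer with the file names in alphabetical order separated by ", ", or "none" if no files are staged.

After op 1 (git commit): modified={none} staged={none}
After op 2 (modify e.txt): modified={e.txt} staged={none}
After op 3 (modify g.txt): modified={e.txt, g.txt} staged={none}
After op 4 (git reset e.txt): modified={e.txt, g.txt} staged={none}
After op 5 (modify f.txt): modified={e.txt, f.txt, g.txt} staged={none}
After op 6 (git add f.txt): modified={e.txt, g.txt} staged={f.txt}
After op 7 (modify g.txt): modified={e.txt, g.txt} staged={f.txt}
After op 8 (git add e.txt): modified={g.txt} staged={e.txt, f.txt}
After op 9 (git reset f.txt): modified={f.txt, g.txt} staged={e.txt}
After op 10 (git add b.txt): modified={f.txt, g.txt} staged={e.txt}
After op 11 (modify c.txt): modified={c.txt, f.txt, g.txt} staged={e.txt}
After op 12 (git add f.txt): modified={c.txt, g.txt} staged={e.txt, f.txt}
After op 13 (modify a.txt): modified={a.txt, c.txt, g.txt} staged={e.txt, f.txt}
After op 14 (git reset f.txt): modified={a.txt, c.txt, f.txt, g.txt} staged={e.txt}
After op 15 (git add a.txt): modified={c.txt, f.txt, g.txt} staged={a.txt, e.txt}
After op 16 (git add f.txt): modified={c.txt, g.txt} staged={a.txt, e.txt, f.txt}
After op 17 (git add g.txt): modified={c.txt} staged={a.txt, e.txt, f.txt, g.txt}
After op 18 (modify c.txt): modified={c.txt} staged={a.txt, e.txt, f.txt, g.txt}
After op 19 (git add c.txt): modified={none} staged={a.txt, c.txt, e.txt, f.txt, g.txt}
After op 20 (modify c.txt): modified={c.txt} staged={a.txt, c.txt, e.txt, f.txt, g.txt}
After op 21 (git add c.txt): modified={none} staged={a.txt, c.txt, e.txt, f.txt, g.txt}
After op 22 (modify g.txt): modified={g.txt} staged={a.txt, c.txt, e.txt, f.txt, g.txt}
After op 23 (modify f.txt): modified={f.txt, g.txt} staged={a.txt, c.txt, e.txt, f.txt, g.txt}
After op 24 (git reset b.txt): modified={f.txt, g.txt} staged={a.txt, c.txt, e.txt, f.txt, g.txt}
After op 25 (modify g.txt): modified={f.txt, g.txt} staged={a.txt, c.txt, e.txt, f.txt, g.txt}
After op 26 (git reset a.txt): modified={a.txt, f.txt, g.txt} staged={c.txt, e.txt, f.txt, g.txt}
After op 27 (modify b.txt): modified={a.txt, b.txt, f.txt, g.txt} staged={c.txt, e.txt, f.txt, g.txt}

Answer: c.txt, e.txt, f.txt, g.txt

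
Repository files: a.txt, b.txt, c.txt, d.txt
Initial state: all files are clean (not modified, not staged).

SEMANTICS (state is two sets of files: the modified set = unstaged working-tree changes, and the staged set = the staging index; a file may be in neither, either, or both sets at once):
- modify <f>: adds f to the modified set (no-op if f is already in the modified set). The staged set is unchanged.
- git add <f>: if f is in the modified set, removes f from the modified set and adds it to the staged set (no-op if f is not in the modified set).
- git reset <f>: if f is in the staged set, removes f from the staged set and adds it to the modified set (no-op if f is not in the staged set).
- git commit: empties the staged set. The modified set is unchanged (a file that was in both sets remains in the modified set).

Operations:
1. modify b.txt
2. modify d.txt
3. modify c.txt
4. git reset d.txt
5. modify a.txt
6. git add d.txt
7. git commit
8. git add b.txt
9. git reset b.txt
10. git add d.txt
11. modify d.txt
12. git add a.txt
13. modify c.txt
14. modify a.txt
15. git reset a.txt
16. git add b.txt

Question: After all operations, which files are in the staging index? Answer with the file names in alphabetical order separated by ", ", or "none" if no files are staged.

Answer: b.txt

Derivation:
After op 1 (modify b.txt): modified={b.txt} staged={none}
After op 2 (modify d.txt): modified={b.txt, d.txt} staged={none}
After op 3 (modify c.txt): modified={b.txt, c.txt, d.txt} staged={none}
After op 4 (git reset d.txt): modified={b.txt, c.txt, d.txt} staged={none}
After op 5 (modify a.txt): modified={a.txt, b.txt, c.txt, d.txt} staged={none}
After op 6 (git add d.txt): modified={a.txt, b.txt, c.txt} staged={d.txt}
After op 7 (git commit): modified={a.txt, b.txt, c.txt} staged={none}
After op 8 (git add b.txt): modified={a.txt, c.txt} staged={b.txt}
After op 9 (git reset b.txt): modified={a.txt, b.txt, c.txt} staged={none}
After op 10 (git add d.txt): modified={a.txt, b.txt, c.txt} staged={none}
After op 11 (modify d.txt): modified={a.txt, b.txt, c.txt, d.txt} staged={none}
After op 12 (git add a.txt): modified={b.txt, c.txt, d.txt} staged={a.txt}
After op 13 (modify c.txt): modified={b.txt, c.txt, d.txt} staged={a.txt}
After op 14 (modify a.txt): modified={a.txt, b.txt, c.txt, d.txt} staged={a.txt}
After op 15 (git reset a.txt): modified={a.txt, b.txt, c.txt, d.txt} staged={none}
After op 16 (git add b.txt): modified={a.txt, c.txt, d.txt} staged={b.txt}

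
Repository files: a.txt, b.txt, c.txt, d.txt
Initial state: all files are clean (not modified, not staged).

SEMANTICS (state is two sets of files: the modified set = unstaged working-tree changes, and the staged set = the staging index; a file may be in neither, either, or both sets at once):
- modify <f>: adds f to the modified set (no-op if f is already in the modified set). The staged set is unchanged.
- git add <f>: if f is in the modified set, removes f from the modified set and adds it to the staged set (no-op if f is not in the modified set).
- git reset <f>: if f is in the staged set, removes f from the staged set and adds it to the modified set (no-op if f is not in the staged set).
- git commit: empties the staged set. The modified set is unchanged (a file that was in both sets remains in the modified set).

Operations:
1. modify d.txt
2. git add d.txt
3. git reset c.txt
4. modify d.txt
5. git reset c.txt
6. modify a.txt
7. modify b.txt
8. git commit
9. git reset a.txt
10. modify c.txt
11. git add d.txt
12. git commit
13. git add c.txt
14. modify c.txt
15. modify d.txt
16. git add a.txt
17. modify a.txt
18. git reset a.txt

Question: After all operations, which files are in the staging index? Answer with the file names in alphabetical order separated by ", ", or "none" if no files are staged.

After op 1 (modify d.txt): modified={d.txt} staged={none}
After op 2 (git add d.txt): modified={none} staged={d.txt}
After op 3 (git reset c.txt): modified={none} staged={d.txt}
After op 4 (modify d.txt): modified={d.txt} staged={d.txt}
After op 5 (git reset c.txt): modified={d.txt} staged={d.txt}
After op 6 (modify a.txt): modified={a.txt, d.txt} staged={d.txt}
After op 7 (modify b.txt): modified={a.txt, b.txt, d.txt} staged={d.txt}
After op 8 (git commit): modified={a.txt, b.txt, d.txt} staged={none}
After op 9 (git reset a.txt): modified={a.txt, b.txt, d.txt} staged={none}
After op 10 (modify c.txt): modified={a.txt, b.txt, c.txt, d.txt} staged={none}
After op 11 (git add d.txt): modified={a.txt, b.txt, c.txt} staged={d.txt}
After op 12 (git commit): modified={a.txt, b.txt, c.txt} staged={none}
After op 13 (git add c.txt): modified={a.txt, b.txt} staged={c.txt}
After op 14 (modify c.txt): modified={a.txt, b.txt, c.txt} staged={c.txt}
After op 15 (modify d.txt): modified={a.txt, b.txt, c.txt, d.txt} staged={c.txt}
After op 16 (git add a.txt): modified={b.txt, c.txt, d.txt} staged={a.txt, c.txt}
After op 17 (modify a.txt): modified={a.txt, b.txt, c.txt, d.txt} staged={a.txt, c.txt}
After op 18 (git reset a.txt): modified={a.txt, b.txt, c.txt, d.txt} staged={c.txt}

Answer: c.txt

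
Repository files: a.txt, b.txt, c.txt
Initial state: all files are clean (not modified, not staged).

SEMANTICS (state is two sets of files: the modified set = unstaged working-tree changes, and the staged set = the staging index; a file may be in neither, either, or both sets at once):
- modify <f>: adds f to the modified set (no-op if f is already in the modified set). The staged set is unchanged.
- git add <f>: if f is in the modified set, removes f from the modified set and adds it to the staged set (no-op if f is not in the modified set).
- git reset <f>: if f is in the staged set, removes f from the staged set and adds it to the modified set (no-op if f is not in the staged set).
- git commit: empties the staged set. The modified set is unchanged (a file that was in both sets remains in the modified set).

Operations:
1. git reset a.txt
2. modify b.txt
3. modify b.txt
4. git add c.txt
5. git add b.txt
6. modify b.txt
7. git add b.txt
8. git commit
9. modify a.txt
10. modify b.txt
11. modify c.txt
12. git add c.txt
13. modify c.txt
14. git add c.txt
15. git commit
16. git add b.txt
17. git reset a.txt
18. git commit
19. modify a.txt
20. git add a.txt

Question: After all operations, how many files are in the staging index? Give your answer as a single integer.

Answer: 1

Derivation:
After op 1 (git reset a.txt): modified={none} staged={none}
After op 2 (modify b.txt): modified={b.txt} staged={none}
After op 3 (modify b.txt): modified={b.txt} staged={none}
After op 4 (git add c.txt): modified={b.txt} staged={none}
After op 5 (git add b.txt): modified={none} staged={b.txt}
After op 6 (modify b.txt): modified={b.txt} staged={b.txt}
After op 7 (git add b.txt): modified={none} staged={b.txt}
After op 8 (git commit): modified={none} staged={none}
After op 9 (modify a.txt): modified={a.txt} staged={none}
After op 10 (modify b.txt): modified={a.txt, b.txt} staged={none}
After op 11 (modify c.txt): modified={a.txt, b.txt, c.txt} staged={none}
After op 12 (git add c.txt): modified={a.txt, b.txt} staged={c.txt}
After op 13 (modify c.txt): modified={a.txt, b.txt, c.txt} staged={c.txt}
After op 14 (git add c.txt): modified={a.txt, b.txt} staged={c.txt}
After op 15 (git commit): modified={a.txt, b.txt} staged={none}
After op 16 (git add b.txt): modified={a.txt} staged={b.txt}
After op 17 (git reset a.txt): modified={a.txt} staged={b.txt}
After op 18 (git commit): modified={a.txt} staged={none}
After op 19 (modify a.txt): modified={a.txt} staged={none}
After op 20 (git add a.txt): modified={none} staged={a.txt}
Final staged set: {a.txt} -> count=1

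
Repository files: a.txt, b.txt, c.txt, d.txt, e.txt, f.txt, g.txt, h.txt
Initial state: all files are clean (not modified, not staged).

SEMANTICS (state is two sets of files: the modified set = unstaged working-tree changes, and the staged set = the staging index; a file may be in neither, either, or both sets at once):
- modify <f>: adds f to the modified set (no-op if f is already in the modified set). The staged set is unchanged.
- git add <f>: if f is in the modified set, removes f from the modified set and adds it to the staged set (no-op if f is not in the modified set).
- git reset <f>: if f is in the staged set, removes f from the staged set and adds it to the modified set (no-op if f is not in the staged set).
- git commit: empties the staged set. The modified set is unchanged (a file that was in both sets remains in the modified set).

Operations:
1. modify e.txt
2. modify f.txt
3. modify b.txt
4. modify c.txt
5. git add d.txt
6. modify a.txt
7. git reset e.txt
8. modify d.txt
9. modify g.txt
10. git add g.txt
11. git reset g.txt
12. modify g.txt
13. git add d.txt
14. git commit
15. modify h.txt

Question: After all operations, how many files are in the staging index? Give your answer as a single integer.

Answer: 0

Derivation:
After op 1 (modify e.txt): modified={e.txt} staged={none}
After op 2 (modify f.txt): modified={e.txt, f.txt} staged={none}
After op 3 (modify b.txt): modified={b.txt, e.txt, f.txt} staged={none}
After op 4 (modify c.txt): modified={b.txt, c.txt, e.txt, f.txt} staged={none}
After op 5 (git add d.txt): modified={b.txt, c.txt, e.txt, f.txt} staged={none}
After op 6 (modify a.txt): modified={a.txt, b.txt, c.txt, e.txt, f.txt} staged={none}
After op 7 (git reset e.txt): modified={a.txt, b.txt, c.txt, e.txt, f.txt} staged={none}
After op 8 (modify d.txt): modified={a.txt, b.txt, c.txt, d.txt, e.txt, f.txt} staged={none}
After op 9 (modify g.txt): modified={a.txt, b.txt, c.txt, d.txt, e.txt, f.txt, g.txt} staged={none}
After op 10 (git add g.txt): modified={a.txt, b.txt, c.txt, d.txt, e.txt, f.txt} staged={g.txt}
After op 11 (git reset g.txt): modified={a.txt, b.txt, c.txt, d.txt, e.txt, f.txt, g.txt} staged={none}
After op 12 (modify g.txt): modified={a.txt, b.txt, c.txt, d.txt, e.txt, f.txt, g.txt} staged={none}
After op 13 (git add d.txt): modified={a.txt, b.txt, c.txt, e.txt, f.txt, g.txt} staged={d.txt}
After op 14 (git commit): modified={a.txt, b.txt, c.txt, e.txt, f.txt, g.txt} staged={none}
After op 15 (modify h.txt): modified={a.txt, b.txt, c.txt, e.txt, f.txt, g.txt, h.txt} staged={none}
Final staged set: {none} -> count=0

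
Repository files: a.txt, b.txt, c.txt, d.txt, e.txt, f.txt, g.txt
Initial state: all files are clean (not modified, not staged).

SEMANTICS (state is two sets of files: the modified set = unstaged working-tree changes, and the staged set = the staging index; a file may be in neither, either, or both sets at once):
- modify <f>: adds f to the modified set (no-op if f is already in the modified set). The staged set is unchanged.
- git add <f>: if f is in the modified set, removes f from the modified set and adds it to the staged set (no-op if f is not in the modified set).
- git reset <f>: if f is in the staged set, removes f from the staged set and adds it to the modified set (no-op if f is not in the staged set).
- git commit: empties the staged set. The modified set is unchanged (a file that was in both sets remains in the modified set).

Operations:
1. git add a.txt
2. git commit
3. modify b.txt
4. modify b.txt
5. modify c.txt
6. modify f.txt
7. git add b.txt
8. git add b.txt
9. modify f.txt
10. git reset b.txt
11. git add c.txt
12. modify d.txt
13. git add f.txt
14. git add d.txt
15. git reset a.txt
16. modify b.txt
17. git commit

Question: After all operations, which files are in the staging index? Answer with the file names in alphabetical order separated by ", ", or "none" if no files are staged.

Answer: none

Derivation:
After op 1 (git add a.txt): modified={none} staged={none}
After op 2 (git commit): modified={none} staged={none}
After op 3 (modify b.txt): modified={b.txt} staged={none}
After op 4 (modify b.txt): modified={b.txt} staged={none}
After op 5 (modify c.txt): modified={b.txt, c.txt} staged={none}
After op 6 (modify f.txt): modified={b.txt, c.txt, f.txt} staged={none}
After op 7 (git add b.txt): modified={c.txt, f.txt} staged={b.txt}
After op 8 (git add b.txt): modified={c.txt, f.txt} staged={b.txt}
After op 9 (modify f.txt): modified={c.txt, f.txt} staged={b.txt}
After op 10 (git reset b.txt): modified={b.txt, c.txt, f.txt} staged={none}
After op 11 (git add c.txt): modified={b.txt, f.txt} staged={c.txt}
After op 12 (modify d.txt): modified={b.txt, d.txt, f.txt} staged={c.txt}
After op 13 (git add f.txt): modified={b.txt, d.txt} staged={c.txt, f.txt}
After op 14 (git add d.txt): modified={b.txt} staged={c.txt, d.txt, f.txt}
After op 15 (git reset a.txt): modified={b.txt} staged={c.txt, d.txt, f.txt}
After op 16 (modify b.txt): modified={b.txt} staged={c.txt, d.txt, f.txt}
After op 17 (git commit): modified={b.txt} staged={none}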